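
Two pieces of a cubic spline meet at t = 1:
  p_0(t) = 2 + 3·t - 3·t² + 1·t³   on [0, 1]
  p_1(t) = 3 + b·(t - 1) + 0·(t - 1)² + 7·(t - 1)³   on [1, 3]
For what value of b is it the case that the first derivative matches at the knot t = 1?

0

p_0'(t) = 3 - 6·t + 3·t², so p_0'(1) = 0. On the right, p_1'(1) = b, so b = 0.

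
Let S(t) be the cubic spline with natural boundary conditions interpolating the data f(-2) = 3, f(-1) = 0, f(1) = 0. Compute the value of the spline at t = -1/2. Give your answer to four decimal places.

-0.6563

Write σ_i for S''(x_i). With h_i = 1, 2 and divided differences Δ_i = -3, 0, the continuity of S' gives the tridiagonal system
  1·σ_0 + 6·σ_1 + 2·σ_2 = 6(Δ_1 - Δ_0) = 18
Natural end conditions: σ_0 = σ_2 = 0.
Hence σ_0 = 0, σ_1 = 3, σ_2 = 0.
On [-1, 1], S(t) = 0 - 2·(t + 1) + 3/2·(t + 1)² - 1/4·(t + 1)³.
With (t + 1) = 1/2: S(-1/2) = -21/32.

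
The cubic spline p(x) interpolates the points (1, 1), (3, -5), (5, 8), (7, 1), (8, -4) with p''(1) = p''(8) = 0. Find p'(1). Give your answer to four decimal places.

Put M_i = p'' at the i-th knot. Here h = (2, 2, 2, 1) and Δ = (-3, 13/2, -7/2, -5), so the interior equations h_(i-1)·M_(i-1) + 2(h_(i-1)+h_i)·M_i + h_i·M_(i+1) = 6(Δ_i − Δ_(i-1)) read
  2·M_0 + 8·M_1 + 2·M_2 = 6(Δ_1 - Δ_0) = 57
  2·M_1 + 8·M_2 + 2·M_3 = 6(Δ_2 - Δ_1) = -60
  2·M_2 + 6·M_3 + 1·M_4 = 6(Δ_3 - Δ_2) = -9
Natural end conditions: M_0 = M_4 = 0.
Hence M_0 = 0, M_1 = 399/41, M_2 = -855/82, M_3 = 81/41, M_4 = 0.
On [1, 3], p'(x) = b_0 + 2c_0·(x - 1) + 3d_0·(x - 1)² with b_0 = Δ_0 - h_0(2M_0 + M_1)/6 = -256/41, c_0 = M_0/2 = 0, d_0 = (M_1 - M_0)/(6h_0) = 133/164. So p'(1) = -256/41.

-6.2439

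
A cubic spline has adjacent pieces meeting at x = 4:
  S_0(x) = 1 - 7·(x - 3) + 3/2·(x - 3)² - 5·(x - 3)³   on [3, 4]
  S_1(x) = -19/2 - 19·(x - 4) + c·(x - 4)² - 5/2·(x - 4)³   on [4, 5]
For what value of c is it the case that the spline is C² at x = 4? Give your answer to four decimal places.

S_0''(x) = 3 - 30·(x - 3), so S_0''(4) = -27. On the right, S_1''(4) = 2c, so c = -27/2.

-13.5000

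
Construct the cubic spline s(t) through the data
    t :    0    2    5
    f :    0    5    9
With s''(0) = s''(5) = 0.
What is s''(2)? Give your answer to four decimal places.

Put m_i = s'' at the i-th knot. Here h = (2, 3) and Δ = (5/2, 4/3), so the interior equations h_(i-1)·m_(i-1) + 2(h_(i-1)+h_i)·m_i + h_i·m_(i+1) = 6(Δ_i − Δ_(i-1)) read
  2·m_0 + 10·m_1 + 3·m_2 = 6(Δ_1 - Δ_0) = -7
Natural end conditions: m_0 = m_2 = 0.
Solving the tridiagonal system: m_0 = 0, m_1 = -7/10, m_2 = 0.

-0.7000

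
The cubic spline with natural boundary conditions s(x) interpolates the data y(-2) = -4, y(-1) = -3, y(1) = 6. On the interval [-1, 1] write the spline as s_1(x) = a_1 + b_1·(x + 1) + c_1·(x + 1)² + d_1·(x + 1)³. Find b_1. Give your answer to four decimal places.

2.1667

Put M_i = s'' at the i-th knot. Here h = (1, 2) and Δ = (1, 9/2), so the interior equations h_(i-1)·M_(i-1) + 2(h_(i-1)+h_i)·M_i + h_i·M_(i+1) = 6(Δ_i − Δ_(i-1)) read
  1·M_0 + 6·M_1 + 2·M_2 = 6(Δ_1 - Δ_0) = 21
Natural end conditions: M_0 = M_2 = 0.
Hence M_0 = 0, M_1 = 7/2, M_2 = 0.
On [-1, 1], with s_1(x) = a_1 + b_1·(x + 1) + c_1·(x + 1)² + d_1·(x + 1)³: c_1 = M_1/2 = 7/4, d_1 = (M_2 - M_1)/(6h_1) = -7/24, b_1 = Δ_1 - h_1(2M_1 + M_2)/6 = 13/6.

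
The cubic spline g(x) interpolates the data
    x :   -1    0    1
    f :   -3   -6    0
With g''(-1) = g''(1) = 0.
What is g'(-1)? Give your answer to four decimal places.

-5.2500

Put M_i = g'' at the i-th knot. Here h = (1, 1) and Δ = (-3, 6), so the interior equations h_(i-1)·M_(i-1) + 2(h_(i-1)+h_i)·M_i + h_i·M_(i+1) = 6(Δ_i − Δ_(i-1)) read
  1·M_0 + 4·M_1 + 1·M_2 = 6(Δ_1 - Δ_0) = 54
Natural end conditions: M_0 = M_2 = 0.
Hence M_0 = 0, M_1 = 27/2, M_2 = 0.
On [-1, 0], g'(x) = b_0 + 2c_0·(x + 1) + 3d_0·(x + 1)² with b_0 = Δ_0 - h_0(2M_0 + M_1)/6 = -21/4, c_0 = M_0/2 = 0, d_0 = (M_1 - M_0)/(6h_0) = 9/4. So g'(-1) = -21/4.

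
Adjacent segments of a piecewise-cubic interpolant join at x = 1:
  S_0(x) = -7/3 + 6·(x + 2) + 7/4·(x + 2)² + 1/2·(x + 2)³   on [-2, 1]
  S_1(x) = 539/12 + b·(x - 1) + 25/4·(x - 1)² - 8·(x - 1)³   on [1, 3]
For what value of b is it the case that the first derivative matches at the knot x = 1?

S_0'(x) = 6 + 7/2·(x + 2) + 3/2·(x + 2)², so S_0'(1) = 30. On the right, S_1'(1) = b, so b = 30.

30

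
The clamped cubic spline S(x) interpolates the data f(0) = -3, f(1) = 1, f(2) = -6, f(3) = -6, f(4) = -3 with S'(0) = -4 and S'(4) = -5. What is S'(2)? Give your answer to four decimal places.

Let M_i = S''(x_i). Step sizes h_i = 1, 1, 1, 1; slopes of the chords Δ_i = (y_(i+1) - y_i)/h_i = 4, -7, 0, 3.
  1·M_0 + 4·M_1 + 1·M_2 = 6(Δ_1 - Δ_0) = -66
  1·M_1 + 4·M_2 + 1·M_3 = 6(Δ_2 - Δ_1) = 42
  1·M_2 + 4·M_3 + 1·M_4 = 6(Δ_3 - Δ_2) = 18
Clamped end conditions give two more equations: 2h_0·M_0 + h_0·M_1 = 6(Δ_0 - S'(0)) = 48 and h_3·M_3 + 2h_3·M_4 = 6(S'(4) - Δ_3) = -48.
Forward elimination and back-substitution give M_0 = 1097/28, M_1 = -425/14, M_2 = 65/4, M_3 = 103/14, M_4 = -775/28.
On [2, 3], S'(x) = b_2 + 2c_2·(x - 2) + 3d_2·(x - 2)² with b_2 = Δ_2 - h_2(2M_2 + M_3)/6 = -93/14, c_2 = M_2/2 = 65/8, d_2 = (M_3 - M_2)/(6h_2) = -83/56. So S'(2) = -93/14.

-6.6429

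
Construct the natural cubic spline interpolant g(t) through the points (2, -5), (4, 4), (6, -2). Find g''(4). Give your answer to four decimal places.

-5.6250

Write M_i for g''(x_i). With h_i = 2, 2 and divided differences Δ_i = 9/2, -3, the continuity of g' gives the tridiagonal system
  2·M_0 + 8·M_1 + 2·M_2 = 6(Δ_1 - Δ_0) = -45
Natural end conditions: M_0 = M_2 = 0.
Solving the tridiagonal system: M_0 = 0, M_1 = -45/8, M_2 = 0.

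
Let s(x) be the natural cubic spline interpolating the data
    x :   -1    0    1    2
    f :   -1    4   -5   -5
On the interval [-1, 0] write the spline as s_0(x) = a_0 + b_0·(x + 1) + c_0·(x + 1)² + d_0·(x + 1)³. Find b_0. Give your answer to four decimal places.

9.3333

Let m_i = s''(x_i). Step sizes h_i = 1, 1, 1; slopes of the chords Δ_i = (y_(i+1) - y_i)/h_i = 5, -9, 0.
  1·m_0 + 4·m_1 + 1·m_2 = 6(Δ_1 - Δ_0) = -84
  1·m_1 + 4·m_2 + 1·m_3 = 6(Δ_2 - Δ_1) = 54
Natural end conditions: m_0 = m_3 = 0.
Hence m_0 = 0, m_1 = -26, m_2 = 20, m_3 = 0.
On [-1, 0], with s_0(x) = a_0 + b_0·(x + 1) + c_0·(x + 1)² + d_0·(x + 1)³: c_0 = m_0/2 = 0, d_0 = (m_1 - m_0)/(6h_0) = -13/3, b_0 = Δ_0 - h_0(2m_0 + m_1)/6 = 28/3.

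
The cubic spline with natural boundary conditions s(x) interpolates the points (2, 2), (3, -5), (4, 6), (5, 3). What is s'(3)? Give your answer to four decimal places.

Write σ_i for s''(x_i). With h_i = 1, 1, 1 and divided differences Δ_i = -7, 11, -3, the continuity of s' gives the tridiagonal system
  1·σ_0 + 4·σ_1 + 1·σ_2 = 6(Δ_1 - Δ_0) = 108
  1·σ_1 + 4·σ_2 + 1·σ_3 = 6(Δ_2 - Δ_1) = -84
Natural end conditions: σ_0 = σ_3 = 0.
Solving the tridiagonal system: σ_0 = 0, σ_1 = 172/5, σ_2 = -148/5, σ_3 = 0.
On [3, 4], s'(x) = b_1 + 2c_1·(x - 3) + 3d_1·(x - 3)² with b_1 = Δ_1 - h_1(2σ_1 + σ_2)/6 = 67/15, c_1 = σ_1/2 = 86/5, d_1 = (σ_2 - σ_1)/(6h_1) = -32/3. So s'(3) = 67/15.

4.4667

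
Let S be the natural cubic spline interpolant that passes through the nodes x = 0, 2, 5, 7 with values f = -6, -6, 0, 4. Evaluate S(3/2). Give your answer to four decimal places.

-6.2885

Let M_i = S''(x_i). Step sizes h_i = 2, 3, 2; slopes of the chords Δ_i = (y_(i+1) - y_i)/h_i = 0, 2, 2.
  2·M_0 + 10·M_1 + 3·M_2 = 6(Δ_1 - Δ_0) = 12
  3·M_1 + 10·M_2 + 2·M_3 = 6(Δ_2 - Δ_1) = 0
Natural end conditions: M_0 = M_3 = 0.
Solving: M_0 = 0, M_1 = 120/91, M_2 = -36/91, M_3 = 0.
On [0, 2], S(x) = -6 - 40/91·x + 0·x² + 10/91·x³.
With x = 3/2: S(3/2) = -327/52.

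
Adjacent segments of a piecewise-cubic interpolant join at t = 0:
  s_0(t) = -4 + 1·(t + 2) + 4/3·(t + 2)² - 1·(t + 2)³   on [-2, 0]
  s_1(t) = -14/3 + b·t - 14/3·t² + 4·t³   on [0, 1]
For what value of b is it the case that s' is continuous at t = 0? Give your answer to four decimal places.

-5.6667

s_0'(t) = 1 + 8/3·(t + 2) - 3·(t + 2)², so s_0'(0) = -17/3. On the right, s_1'(0) = b, so b = -17/3.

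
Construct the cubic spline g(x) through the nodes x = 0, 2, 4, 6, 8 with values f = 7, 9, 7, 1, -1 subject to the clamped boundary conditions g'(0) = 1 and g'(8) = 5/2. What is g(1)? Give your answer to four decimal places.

Write m_i for g''(x_i). With h_i = 2, 2, 2, 2 and divided differences Δ_i = 1, -1, -3, -1, the continuity of g' gives the tridiagonal system
  2·m_0 + 8·m_1 + 2·m_2 = 6(Δ_1 - Δ_0) = -12
  2·m_1 + 8·m_2 + 2·m_3 = 6(Δ_2 - Δ_1) = -12
  2·m_2 + 8·m_3 + 2·m_4 = 6(Δ_3 - Δ_2) = 12
Clamped end conditions give two more equations: 2h_0·m_0 + h_0·m_1 = 6(Δ_0 - g'(0)) = 0 and h_3·m_3 + 2h_3·m_4 = 6(g'(8) - Δ_3) = 21.
Solving: m_0 = 75/112, m_1 = -75/56, m_2 = -21/16, m_3 = 33/56, m_4 = 555/112.
On [0, 2], g(x) = 7 + 1·x + 75/224·x² - 75/448·x³.
With x = 1: g(1) = 3659/448.

8.1674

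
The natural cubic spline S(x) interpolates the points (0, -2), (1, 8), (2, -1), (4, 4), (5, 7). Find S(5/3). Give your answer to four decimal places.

2.4699

Let σ_i = S''(x_i). Step sizes h_i = 1, 1, 2, 1; slopes of the chords Δ_i = (y_(i+1) - y_i)/h_i = 10, -9, 5/2, 3.
  1·σ_0 + 4·σ_1 + 1·σ_2 = 6(Δ_1 - Δ_0) = -114
  1·σ_1 + 6·σ_2 + 2·σ_3 = 6(Δ_2 - Δ_1) = 69
  2·σ_2 + 6·σ_3 + 1·σ_4 = 6(Δ_3 - Δ_2) = 3
Natural end conditions: σ_0 = σ_4 = 0.
Hence σ_0 = 0, σ_1 = -2028/61, σ_2 = 1158/61, σ_3 = -711/122, σ_4 = 0.
On [1, 2], S(x) = 8 - 66/61·(x - 1) - 1014/61·(x - 1)² + 531/61·(x - 1)³.
With (x - 1) = 2/3: S(5/3) = 452/183.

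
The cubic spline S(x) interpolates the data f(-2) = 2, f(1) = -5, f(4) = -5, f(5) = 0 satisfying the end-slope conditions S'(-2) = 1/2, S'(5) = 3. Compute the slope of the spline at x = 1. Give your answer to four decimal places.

-3.0968

Write M_i for S''(x_i). With h_i = 3, 3, 1 and divided differences Δ_i = -7/3, 0, 5, the continuity of S' gives the tridiagonal system
  3·M_0 + 12·M_1 + 3·M_2 = 6(Δ_1 - Δ_0) = 14
  3·M_1 + 8·M_2 + 1·M_3 = 6(Δ_2 - Δ_1) = 30
Clamped end conditions give two more equations: 2h_0·M_0 + h_0·M_1 = 6(Δ_0 - S'(-2)) = -17 and h_2·M_2 + 2h_2·M_3 = 6(S'(5) - Δ_2) = -12.
Forward elimination and back-substitution give M_0 = -304/93, M_1 = 27/31, M_2 = 138/31, M_3 = -255/31.
On [1, 4], S'(x) = b_1 + 2c_1·(x - 1) + 3d_1·(x - 1)² with b_1 = Δ_1 - h_1(2M_1 + M_2)/6 = -96/31, c_1 = M_1/2 = 27/62, d_1 = (M_2 - M_1)/(6h_1) = 37/186. So S'(1) = -96/31.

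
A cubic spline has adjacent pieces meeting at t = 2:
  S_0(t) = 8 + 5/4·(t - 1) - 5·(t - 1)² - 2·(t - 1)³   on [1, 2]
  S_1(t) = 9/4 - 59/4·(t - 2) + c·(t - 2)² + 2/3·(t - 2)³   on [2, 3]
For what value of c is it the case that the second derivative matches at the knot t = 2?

S_0''(t) = -10 - 12·(t - 1), so S_0''(2) = -22. On the right, S_1''(2) = 2c, so c = -11.

-11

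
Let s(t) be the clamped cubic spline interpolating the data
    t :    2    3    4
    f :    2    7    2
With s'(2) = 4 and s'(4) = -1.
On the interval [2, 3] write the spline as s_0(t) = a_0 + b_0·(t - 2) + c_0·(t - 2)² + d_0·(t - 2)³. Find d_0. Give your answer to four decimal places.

-6.7500

With M_i denoting the second derivative at x_i, h_i = 1, 1, and Δ_i = (y_(i+1) − y_i)/h_i = 5, -5:
  1·M_0 + 4·M_1 + 1·M_2 = 6(Δ_1 - Δ_0) = -60
Clamped end conditions give two more equations: 2h_0·M_0 + h_0·M_1 = 6(Δ_0 - s'(2)) = 6 and h_1·M_1 + 2h_1·M_2 = 6(s'(4) - Δ_1) = 24.
Forward elimination and back-substitution give M_0 = 31/2, M_1 = -25, M_2 = 49/2.
On [2, 3], with s_0(t) = a_0 + b_0·(t - 2) + c_0·(t - 2)² + d_0·(t - 2)³: c_0 = M_0/2 = 31/4, d_0 = (M_1 - M_0)/(6h_0) = -27/4, b_0 = Δ_0 - h_0(2M_0 + M_1)/6 = 4.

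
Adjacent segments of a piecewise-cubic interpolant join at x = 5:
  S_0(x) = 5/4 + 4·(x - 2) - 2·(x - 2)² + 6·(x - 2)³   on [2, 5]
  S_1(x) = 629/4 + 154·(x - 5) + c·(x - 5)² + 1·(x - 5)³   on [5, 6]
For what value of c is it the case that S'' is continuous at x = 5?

S_0''(x) = -4 + 36·(x - 2), so S_0''(5) = 104. On the right, S_1''(5) = 2c, so c = 52.

52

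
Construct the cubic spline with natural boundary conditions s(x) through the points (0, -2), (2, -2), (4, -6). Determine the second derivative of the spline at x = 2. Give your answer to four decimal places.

Put M_i = s'' at the i-th knot. Here h = (2, 2) and Δ = (0, -2), so the interior equations h_(i-1)·M_(i-1) + 2(h_(i-1)+h_i)·M_i + h_i·M_(i+1) = 6(Δ_i − Δ_(i-1)) read
  2·M_0 + 8·M_1 + 2·M_2 = 6(Δ_1 - Δ_0) = -12
Natural end conditions: M_0 = M_2 = 0.
Solving the tridiagonal system: M_0 = 0, M_1 = -3/2, M_2 = 0.

-1.5000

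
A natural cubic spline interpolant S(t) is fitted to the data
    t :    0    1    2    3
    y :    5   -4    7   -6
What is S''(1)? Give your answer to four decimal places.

With m_i denoting the second derivative at x_i, h_i = 1, 1, 1, and Δ_i = (y_(i+1) − y_i)/h_i = -9, 11, -13:
  1·m_0 + 4·m_1 + 1·m_2 = 6(Δ_1 - Δ_0) = 120
  1·m_1 + 4·m_2 + 1·m_3 = 6(Δ_2 - Δ_1) = -144
Natural end conditions: m_0 = m_3 = 0.
Hence m_0 = 0, m_1 = 208/5, m_2 = -232/5, m_3 = 0.

41.6000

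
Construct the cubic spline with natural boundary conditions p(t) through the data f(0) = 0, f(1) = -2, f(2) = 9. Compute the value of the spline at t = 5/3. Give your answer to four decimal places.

Write σ_i for p''(x_i). With h_i = 1, 1 and divided differences Δ_i = -2, 11, the continuity of p' gives the tridiagonal system
  1·σ_0 + 4·σ_1 + 1·σ_2 = 6(Δ_1 - Δ_0) = 78
Natural end conditions: σ_0 = σ_2 = 0.
Forward elimination and back-substitution give σ_0 = 0, σ_1 = 39/2, σ_2 = 0.
On [1, 2], p(t) = -2 + 9/2·(t - 1) + 39/4·(t - 1)² - 13/4·(t - 1)³.
With (t - 1) = 2/3: p(5/3) = 118/27.

4.3704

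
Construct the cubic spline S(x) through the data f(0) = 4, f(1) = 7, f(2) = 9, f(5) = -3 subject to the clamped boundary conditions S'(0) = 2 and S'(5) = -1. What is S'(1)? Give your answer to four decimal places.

Let M_i = S''(x_i). Step sizes h_i = 1, 1, 3; slopes of the chords Δ_i = (y_(i+1) - y_i)/h_i = 3, 2, -4.
  1·M_0 + 4·M_1 + 1·M_2 = 6(Δ_1 - Δ_0) = -6
  1·M_1 + 8·M_2 + 3·M_3 = 6(Δ_2 - Δ_1) = -36
Clamped end conditions give two more equations: 2h_0·M_0 + h_0·M_1 = 6(Δ_0 - S'(0)) = 6 and h_2·M_2 + 2h_2·M_3 = 6(S'(5) - Δ_2) = 18.
Hence M_0 = 96/29, M_1 = -18/29, M_2 = -198/29, M_3 = 186/29.
On [1, 2], S'(x) = b_1 + 2c_1·(x - 1) + 3d_1·(x - 1)² with b_1 = Δ_1 - h_1(2M_1 + M_2)/6 = 97/29, c_1 = M_1/2 = -9/29, d_1 = (M_2 - M_1)/(6h_1) = -30/29. So S'(1) = 97/29.

3.3448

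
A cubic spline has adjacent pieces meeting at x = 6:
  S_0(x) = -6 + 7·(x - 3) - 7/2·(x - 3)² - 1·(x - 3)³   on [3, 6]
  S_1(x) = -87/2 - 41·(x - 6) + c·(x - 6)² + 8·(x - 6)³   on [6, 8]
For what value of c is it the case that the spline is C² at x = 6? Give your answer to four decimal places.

-12.5000

S_0''(x) = -7 - 6·(x - 3), so S_0''(6) = -25. On the right, S_1''(6) = 2c, so c = -25/2.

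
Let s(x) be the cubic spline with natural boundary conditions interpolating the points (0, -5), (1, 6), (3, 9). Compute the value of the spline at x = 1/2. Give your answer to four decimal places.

1.0938

Write M_i for s''(x_i). With h_i = 1, 2 and divided differences Δ_i = 11, 3/2, the continuity of s' gives the tridiagonal system
  1·M_0 + 6·M_1 + 2·M_2 = 6(Δ_1 - Δ_0) = -57
Natural end conditions: M_0 = M_2 = 0.
Forward elimination and back-substitution give M_0 = 0, M_1 = -19/2, M_2 = 0.
On [0, 1], s(x) = -5 + 151/12·x + 0·x² - 19/12·x³.
With x = 1/2: s(1/2) = 35/32.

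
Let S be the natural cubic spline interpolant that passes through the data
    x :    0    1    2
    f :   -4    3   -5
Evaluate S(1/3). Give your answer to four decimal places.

-0.5556

Put M_i = S'' at the i-th knot. Here h = (1, 1) and Δ = (7, -8), so the interior equations h_(i-1)·M_(i-1) + 2(h_(i-1)+h_i)·M_i + h_i·M_(i+1) = 6(Δ_i − Δ_(i-1)) read
  1·M_0 + 4·M_1 + 1·M_2 = 6(Δ_1 - Δ_0) = -90
Natural end conditions: M_0 = M_2 = 0.
Solving the tridiagonal system: M_0 = 0, M_1 = -45/2, M_2 = 0.
On [0, 1], S(x) = -4 + 43/4·x + 0·x² - 15/4·x³.
With x = 1/3: S(1/3) = -5/9.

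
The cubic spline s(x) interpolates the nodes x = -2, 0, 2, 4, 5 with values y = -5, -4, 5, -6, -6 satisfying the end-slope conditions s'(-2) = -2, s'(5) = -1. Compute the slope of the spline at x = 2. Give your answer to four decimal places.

-1.3488

Let m_i = s''(x_i). Step sizes h_i = 2, 2, 2, 1; slopes of the chords Δ_i = (y_(i+1) - y_i)/h_i = 1/2, 9/2, -11/2, 0.
  2·m_0 + 8·m_1 + 2·m_2 = 6(Δ_1 - Δ_0) = 24
  2·m_1 + 8·m_2 + 2·m_3 = 6(Δ_2 - Δ_1) = -60
  2·m_2 + 6·m_3 + 1·m_4 = 6(Δ_3 - Δ_2) = 33
Clamped end conditions give two more equations: 2h_0·m_0 + h_0·m_1 = 6(Δ_0 - s'(-2)) = 15 and h_3·m_3 + 2h_3·m_4 = 6(s'(5) - Δ_3) = -6.
Solving: m_0 = 157/172, m_1 = 244/43, m_2 = -1997/172, m_3 = 463/43, m_4 = -721/86.
On [2, 4], s'(x) = b_2 + 2c_2·(x - 2) + 3d_2·(x - 2)² with b_2 = Δ_2 - h_2(2m_2 + m_3)/6 = -58/43, c_2 = m_2/2 = -1997/344, d_2 = (m_3 - m_2)/(6h_2) = 1283/688. So s'(2) = -58/43.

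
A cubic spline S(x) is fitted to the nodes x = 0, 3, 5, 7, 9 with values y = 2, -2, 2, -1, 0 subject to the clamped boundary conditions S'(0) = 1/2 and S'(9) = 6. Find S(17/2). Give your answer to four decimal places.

Let M_i = S''(x_i). Step sizes h_i = 3, 2, 2, 2; slopes of the chords Δ_i = (y_(i+1) - y_i)/h_i = -4/3, 2, -3/2, 1/2.
  3·M_0 + 10·M_1 + 2·M_2 = 6(Δ_1 - Δ_0) = 20
  2·M_1 + 8·M_2 + 2·M_3 = 6(Δ_2 - Δ_1) = -21
  2·M_2 + 8·M_3 + 2·M_4 = 6(Δ_3 - Δ_2) = 12
Clamped end conditions give two more equations: 2h_0·M_0 + h_0·M_1 = 6(Δ_0 - S'(0)) = -11 and h_3·M_3 + 2h_3·M_4 = 6(S'(9) - Δ_3) = 33.
Solving the tridiagonal system: M_0 = -260/69, M_1 = 89/23, M_2 = -85/23, M_3 = 19/46, M_4 = 185/23.
On [7, 9], S(x) = -1 - 113/46·(x - 7) + 19/92·(x - 7)² + 117/184·(x - 7)³.
With (x - 7) = 3/2: S(17/2) = -3053/1472.

-2.0740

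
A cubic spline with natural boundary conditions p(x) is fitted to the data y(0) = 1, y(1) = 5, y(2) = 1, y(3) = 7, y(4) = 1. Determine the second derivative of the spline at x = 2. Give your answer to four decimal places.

25.7143

Write σ_i for p''(x_i). With h_i = 1, 1, 1, 1 and divided differences Δ_i = 4, -4, 6, -6, the continuity of p' gives the tridiagonal system
  1·σ_0 + 4·σ_1 + 1·σ_2 = 6(Δ_1 - Δ_0) = -48
  1·σ_1 + 4·σ_2 + 1·σ_3 = 6(Δ_2 - Δ_1) = 60
  1·σ_2 + 4·σ_3 + 1·σ_4 = 6(Δ_3 - Δ_2) = -72
Natural end conditions: σ_0 = σ_4 = 0.
Solving the tridiagonal system: σ_0 = 0, σ_1 = -129/7, σ_2 = 180/7, σ_3 = -171/7, σ_4 = 0.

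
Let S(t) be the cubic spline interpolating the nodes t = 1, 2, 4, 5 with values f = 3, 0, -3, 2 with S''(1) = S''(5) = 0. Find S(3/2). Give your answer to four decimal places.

With M_i denoting the second derivative at x_i, h_i = 1, 2, 1, and Δ_i = (y_(i+1) − y_i)/h_i = -3, -3/2, 5:
  1·M_0 + 6·M_1 + 2·M_2 = 6(Δ_1 - Δ_0) = 9
  2·M_1 + 6·M_2 + 1·M_3 = 6(Δ_2 - Δ_1) = 39
Natural end conditions: M_0 = M_3 = 0.
Hence M_0 = 0, M_1 = -3/4, M_2 = 27/4, M_3 = 0.
On [1, 2], S(t) = 3 - 23/8·(t - 1) + 0·(t - 1)² - 1/8·(t - 1)³.
With (t - 1) = 1/2: S(3/2) = 99/64.

1.5469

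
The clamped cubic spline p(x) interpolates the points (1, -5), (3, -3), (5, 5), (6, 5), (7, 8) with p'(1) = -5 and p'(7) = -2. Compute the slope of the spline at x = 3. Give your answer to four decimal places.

4.9286

Let σ_i = p''(x_i). Step sizes h_i = 2, 2, 1, 1; slopes of the chords Δ_i = (y_(i+1) - y_i)/h_i = 1, 4, 0, 3.
  2·σ_0 + 8·σ_1 + 2·σ_2 = 6(Δ_1 - Δ_0) = 18
  2·σ_1 + 6·σ_2 + 1·σ_3 = 6(Δ_2 - Δ_1) = -24
  1·σ_2 + 4·σ_3 + 1·σ_4 = 6(Δ_3 - Δ_2) = 18
Clamped end conditions give two more equations: 2h_0·σ_0 + h_0·σ_1 = 6(Δ_0 - p'(1)) = 36 and h_3·σ_3 + 2h_3·σ_4 = 6(p'(7) - Δ_3) = -30.
Forward elimination and back-substitution give σ_0 = 113/14, σ_1 = 13/7, σ_2 = -13/2, σ_3 = 79/7, σ_4 = -289/14.
On [3, 5], p'(x) = b_1 + 2c_1·(x - 3) + 3d_1·(x - 3)² with b_1 = Δ_1 - h_1(2σ_1 + σ_2)/6 = 69/14, c_1 = σ_1/2 = 13/14, d_1 = (σ_2 - σ_1)/(6h_1) = -39/56. So p'(3) = 69/14.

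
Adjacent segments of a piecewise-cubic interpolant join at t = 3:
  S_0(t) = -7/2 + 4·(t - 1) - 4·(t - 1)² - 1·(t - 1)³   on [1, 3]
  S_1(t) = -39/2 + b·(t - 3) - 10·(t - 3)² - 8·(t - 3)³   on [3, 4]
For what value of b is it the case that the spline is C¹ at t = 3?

S_0'(t) = 4 - 8·(t - 1) - 3·(t - 1)², so S_0'(3) = -24. On the right, S_1'(3) = b, so b = -24.

-24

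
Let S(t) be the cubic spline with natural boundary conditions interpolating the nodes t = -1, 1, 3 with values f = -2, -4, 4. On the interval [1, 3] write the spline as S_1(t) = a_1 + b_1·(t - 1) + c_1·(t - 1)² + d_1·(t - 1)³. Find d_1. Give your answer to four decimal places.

-0.3125

Write σ_i for S''(x_i). With h_i = 2, 2 and divided differences Δ_i = -1, 4, the continuity of S' gives the tridiagonal system
  2·σ_0 + 8·σ_1 + 2·σ_2 = 6(Δ_1 - Δ_0) = 30
Natural end conditions: σ_0 = σ_2 = 0.
Forward elimination and back-substitution give σ_0 = 0, σ_1 = 15/4, σ_2 = 0.
On [1, 3], with S_1(t) = a_1 + b_1·(t - 1) + c_1·(t - 1)² + d_1·(t - 1)³: c_1 = σ_1/2 = 15/8, d_1 = (σ_2 - σ_1)/(6h_1) = -5/16, b_1 = Δ_1 - h_1(2σ_1 + σ_2)/6 = 3/2.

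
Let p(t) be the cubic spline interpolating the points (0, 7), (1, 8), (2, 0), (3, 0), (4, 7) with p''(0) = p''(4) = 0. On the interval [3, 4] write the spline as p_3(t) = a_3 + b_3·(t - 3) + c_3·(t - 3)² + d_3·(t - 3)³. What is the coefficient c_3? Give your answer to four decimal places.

With M_i denoting the second derivative at x_i, h_i = 1, 1, 1, 1, and Δ_i = (y_(i+1) − y_i)/h_i = 1, -8, 0, 7:
  1·M_0 + 4·M_1 + 1·M_2 = 6(Δ_1 - Δ_0) = -54
  1·M_1 + 4·M_2 + 1·M_3 = 6(Δ_2 - Δ_1) = 48
  1·M_2 + 4·M_3 + 1·M_4 = 6(Δ_3 - Δ_2) = 42
Natural end conditions: M_0 = M_4 = 0.
Solving: M_0 = 0, M_1 = -120/7, M_2 = 102/7, M_3 = 48/7, M_4 = 0.
On [3, 4], with p_3(t) = a_3 + b_3·(t - 3) + c_3·(t - 3)² + d_3·(t - 3)³: c_3 = M_3/2 = 24/7, d_3 = (M_4 - M_3)/(6h_3) = -8/7, b_3 = Δ_3 - h_3(2M_3 + M_4)/6 = 33/7.

3.4286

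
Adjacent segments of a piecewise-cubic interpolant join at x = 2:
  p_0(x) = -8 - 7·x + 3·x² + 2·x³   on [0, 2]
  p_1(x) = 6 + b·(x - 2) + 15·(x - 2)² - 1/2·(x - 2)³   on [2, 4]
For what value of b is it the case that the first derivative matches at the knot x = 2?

29

p_0'(x) = -7 + 6·x + 6·x², so p_0'(2) = 29. On the right, p_1'(2) = b, so b = 29.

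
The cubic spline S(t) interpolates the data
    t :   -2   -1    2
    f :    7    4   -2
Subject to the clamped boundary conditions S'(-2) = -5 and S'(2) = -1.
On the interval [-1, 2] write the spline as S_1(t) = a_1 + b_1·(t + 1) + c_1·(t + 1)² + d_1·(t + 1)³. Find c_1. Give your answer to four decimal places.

-0.2500

With M_i denoting the second derivative at x_i, h_i = 1, 3, and Δ_i = (y_(i+1) − y_i)/h_i = -3, -2:
  1·M_0 + 8·M_1 + 3·M_2 = 6(Δ_1 - Δ_0) = 6
Clamped end conditions give two more equations: 2h_0·M_0 + h_0·M_1 = 6(Δ_0 - S'(-2)) = 12 and h_1·M_1 + 2h_1·M_2 = 6(S'(2) - Δ_1) = 6.
Forward elimination and back-substitution give M_0 = 25/4, M_1 = -1/2, M_2 = 5/4.
On [-1, 2], with S_1(t) = a_1 + b_1·(t + 1) + c_1·(t + 1)² + d_1·(t + 1)³: c_1 = M_1/2 = -1/4, d_1 = (M_2 - M_1)/(6h_1) = 7/72, b_1 = Δ_1 - h_1(2M_1 + M_2)/6 = -17/8.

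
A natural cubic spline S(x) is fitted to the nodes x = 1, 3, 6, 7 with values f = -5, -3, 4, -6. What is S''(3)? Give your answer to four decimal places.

With m_i denoting the second derivative at x_i, h_i = 2, 3, 1, and Δ_i = (y_(i+1) − y_i)/h_i = 1, 7/3, -10:
  2·m_0 + 10·m_1 + 3·m_2 = 6(Δ_1 - Δ_0) = 8
  3·m_1 + 8·m_2 + 1·m_3 = 6(Δ_2 - Δ_1) = -74
Natural end conditions: m_0 = m_3 = 0.
Forward elimination and back-substitution give m_0 = 0, m_1 = 286/71, m_2 = -764/71, m_3 = 0.

4.0282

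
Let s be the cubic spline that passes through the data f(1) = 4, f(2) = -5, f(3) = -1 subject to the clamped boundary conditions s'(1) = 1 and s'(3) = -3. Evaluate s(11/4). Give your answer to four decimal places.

-1.3555

Write M_i for s''(x_i). With h_i = 1, 1 and divided differences Δ_i = -9, 4, the continuity of s' gives the tridiagonal system
  1·M_0 + 4·M_1 + 1·M_2 = 6(Δ_1 - Δ_0) = 78
Clamped end conditions give two more equations: 2h_0·M_0 + h_0·M_1 = 6(Δ_0 - s'(1)) = -60 and h_1·M_1 + 2h_1·M_2 = 6(s'(3) - Δ_1) = -42.
Solving: M_0 = -103/2, M_1 = 43, M_2 = -85/2.
On [2, 3], s(x) = -5 - 13/4·(x - 2) + 43/2·(x - 2)² - 57/4·(x - 2)³.
With (x - 2) = 3/4: s(11/4) = -347/256.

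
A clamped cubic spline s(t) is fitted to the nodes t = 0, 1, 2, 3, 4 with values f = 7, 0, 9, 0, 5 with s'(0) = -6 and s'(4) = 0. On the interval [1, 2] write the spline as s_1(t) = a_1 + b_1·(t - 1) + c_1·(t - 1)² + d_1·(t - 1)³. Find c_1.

Write M_i for s''(x_i). With h_i = 1, 1, 1, 1 and divided differences Δ_i = -7, 9, -9, 5, the continuity of s' gives the tridiagonal system
  1·M_0 + 4·M_1 + 1·M_2 = 6(Δ_1 - Δ_0) = 96
  1·M_1 + 4·M_2 + 1·M_3 = 6(Δ_2 - Δ_1) = -108
  1·M_2 + 4·M_3 + 1·M_4 = 6(Δ_3 - Δ_2) = 84
Clamped end conditions give two more equations: 2h_0·M_0 + h_0·M_1 = 6(Δ_0 - s'(0)) = -6 and h_3·M_3 + 2h_3·M_4 = 6(s'(4) - Δ_3) = -30.
Hence M_0 = -24, M_1 = 42, M_2 = -48, M_3 = 42, M_4 = -36.
On [1, 2], with s_1(t) = a_1 + b_1·(t - 1) + c_1·(t - 1)² + d_1·(t - 1)³: c_1 = M_1/2 = 21, d_1 = (M_2 - M_1)/(6h_1) = -15, b_1 = Δ_1 - h_1(2M_1 + M_2)/6 = 3.

21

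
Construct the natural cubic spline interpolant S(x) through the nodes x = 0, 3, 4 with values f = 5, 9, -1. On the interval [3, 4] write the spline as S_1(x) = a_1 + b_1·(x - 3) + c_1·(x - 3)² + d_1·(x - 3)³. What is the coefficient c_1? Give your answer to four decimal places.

-4.2500

Write σ_i for S''(x_i). With h_i = 3, 1 and divided differences Δ_i = 4/3, -10, the continuity of S' gives the tridiagonal system
  3·σ_0 + 8·σ_1 + 1·σ_2 = 6(Δ_1 - Δ_0) = -68
Natural end conditions: σ_0 = σ_2 = 0.
Forward elimination and back-substitution give σ_0 = 0, σ_1 = -17/2, σ_2 = 0.
On [3, 4], with S_1(x) = a_1 + b_1·(x - 3) + c_1·(x - 3)² + d_1·(x - 3)³: c_1 = σ_1/2 = -17/4, d_1 = (σ_2 - σ_1)/(6h_1) = 17/12, b_1 = Δ_1 - h_1(2σ_1 + σ_2)/6 = -43/6.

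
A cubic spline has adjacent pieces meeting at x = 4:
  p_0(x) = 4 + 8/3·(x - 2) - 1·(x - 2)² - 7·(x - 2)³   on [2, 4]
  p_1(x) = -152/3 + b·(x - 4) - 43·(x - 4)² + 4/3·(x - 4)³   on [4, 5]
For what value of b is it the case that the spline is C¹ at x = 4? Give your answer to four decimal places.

-85.3333

p_0'(x) = 8/3 - 2·(x - 2) - 21·(x - 2)², so p_0'(4) = -256/3. On the right, p_1'(4) = b, so b = -256/3.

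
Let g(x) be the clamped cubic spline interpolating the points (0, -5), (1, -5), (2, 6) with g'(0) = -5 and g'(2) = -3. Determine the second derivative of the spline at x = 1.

31

Put M_i = g'' at the i-th knot. Here h = (1, 1) and Δ = (0, 11), so the interior equations h_(i-1)·M_(i-1) + 2(h_(i-1)+h_i)·M_i + h_i·M_(i+1) = 6(Δ_i − Δ_(i-1)) read
  1·M_0 + 4·M_1 + 1·M_2 = 6(Δ_1 - Δ_0) = 66
Clamped end conditions give two more equations: 2h_0·M_0 + h_0·M_1 = 6(Δ_0 - g'(0)) = 30 and h_1·M_1 + 2h_1·M_2 = 6(g'(2) - Δ_1) = -84.
Hence M_0 = -1/2, M_1 = 31, M_2 = -115/2.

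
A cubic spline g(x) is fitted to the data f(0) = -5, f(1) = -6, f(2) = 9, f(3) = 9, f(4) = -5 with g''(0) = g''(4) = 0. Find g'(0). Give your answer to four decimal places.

-6.1071

Put σ_i = g'' at the i-th knot. Here h = (1, 1, 1, 1) and Δ = (-1, 15, 0, -14), so the interior equations h_(i-1)·σ_(i-1) + 2(h_(i-1)+h_i)·σ_i + h_i·σ_(i+1) = 6(Δ_i − Δ_(i-1)) read
  1·σ_0 + 4·σ_1 + 1·σ_2 = 6(Δ_1 - Δ_0) = 96
  1·σ_1 + 4·σ_2 + 1·σ_3 = 6(Δ_2 - Δ_1) = -90
  1·σ_2 + 4·σ_3 + 1·σ_4 = 6(Δ_3 - Δ_2) = -84
Natural end conditions: σ_0 = σ_4 = 0.
Hence σ_0 = 0, σ_1 = 429/14, σ_2 = -186/7, σ_3 = -201/14, σ_4 = 0.
On [0, 1], g'(x) = b_0 + 2c_0·x + 3d_0·x² with b_0 = Δ_0 - h_0(2σ_0 + σ_1)/6 = -171/28, c_0 = σ_0/2 = 0, d_0 = (σ_1 - σ_0)/(6h_0) = 143/28. So g'(0) = -171/28.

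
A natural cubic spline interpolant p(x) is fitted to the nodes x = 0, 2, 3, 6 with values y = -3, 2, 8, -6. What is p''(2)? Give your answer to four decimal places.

Write m_i for p''(x_i). With h_i = 2, 1, 3 and divided differences Δ_i = 5/2, 6, -14/3, the continuity of p' gives the tridiagonal system
  2·m_0 + 6·m_1 + 1·m_2 = 6(Δ_1 - Δ_0) = 21
  1·m_1 + 8·m_2 + 3·m_3 = 6(Δ_2 - Δ_1) = -64
Natural end conditions: m_0 = m_3 = 0.
Solving the tridiagonal system: m_0 = 0, m_1 = 232/47, m_2 = -405/47, m_3 = 0.

4.9362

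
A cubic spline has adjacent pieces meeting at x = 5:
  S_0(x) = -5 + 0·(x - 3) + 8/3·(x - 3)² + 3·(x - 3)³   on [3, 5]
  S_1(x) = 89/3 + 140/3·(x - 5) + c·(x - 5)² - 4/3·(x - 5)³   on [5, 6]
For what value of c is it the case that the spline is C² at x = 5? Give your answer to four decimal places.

S_0''(x) = 16/3 + 18·(x - 3), so S_0''(5) = 124/3. On the right, S_1''(5) = 2c, so c = 62/3.

20.6667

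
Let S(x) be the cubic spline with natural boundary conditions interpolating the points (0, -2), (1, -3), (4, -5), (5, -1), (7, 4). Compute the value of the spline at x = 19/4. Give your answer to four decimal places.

-2.0463

Put σ_i = S'' at the i-th knot. Here h = (1, 3, 1, 2) and Δ = (-1, -2/3, 4, 5/2), so the interior equations h_(i-1)·σ_(i-1) + 2(h_(i-1)+h_i)·σ_i + h_i·σ_(i+1) = 6(Δ_i − Δ_(i-1)) read
  1·σ_0 + 8·σ_1 + 3·σ_2 = 6(Δ_1 - Δ_0) = 2
  3·σ_1 + 8·σ_2 + 1·σ_3 = 6(Δ_2 - Δ_1) = 28
  1·σ_2 + 6·σ_3 + 2·σ_4 = 6(Δ_3 - Δ_2) = -9
Natural end conditions: σ_0 = σ_4 = 0.
Solving: σ_0 = 0, σ_1 = -19/14, σ_2 = 30/7, σ_3 = -31/14, σ_4 = 0.
On [4, 5], S(x) = -5 + 247/84·(x - 4) + 15/7·(x - 4)² - 13/12·(x - 4)³.
With (x - 4) = 3/4: S(19/4) = -3667/1792.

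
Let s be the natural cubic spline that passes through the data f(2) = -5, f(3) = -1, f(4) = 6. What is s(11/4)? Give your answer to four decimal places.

-2.2461

Write M_i for s''(x_i). With h_i = 1, 1 and divided differences Δ_i = 4, 7, the continuity of s' gives the tridiagonal system
  1·M_0 + 4·M_1 + 1·M_2 = 6(Δ_1 - Δ_0) = 18
Natural end conditions: M_0 = M_2 = 0.
Hence M_0 = 0, M_1 = 9/2, M_2 = 0.
On [2, 3], s(x) = -5 + 13/4·(x - 2) + 0·(x - 2)² + 3/4·(x - 2)³.
With (x - 2) = 3/4: s(11/4) = -575/256.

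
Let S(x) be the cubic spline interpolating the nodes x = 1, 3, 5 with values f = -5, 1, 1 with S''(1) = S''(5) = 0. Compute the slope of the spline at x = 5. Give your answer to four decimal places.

-0.7500

Let M_i = S''(x_i). Step sizes h_i = 2, 2; slopes of the chords Δ_i = (y_(i+1) - y_i)/h_i = 3, 0.
  2·M_0 + 8·M_1 + 2·M_2 = 6(Δ_1 - Δ_0) = -18
Natural end conditions: M_0 = M_2 = 0.
Hence M_0 = 0, M_1 = -9/4, M_2 = 0.
On [3, 5], S'(x) = b_1 + 2c_1·(x - 3) + 3d_1·(x - 3)² with b_1 = Δ_1 - h_1(2M_1 + M_2)/6 = 3/2, c_1 = M_1/2 = -9/8, d_1 = (M_2 - M_1)/(6h_1) = 3/16. So S'(5) = -3/4.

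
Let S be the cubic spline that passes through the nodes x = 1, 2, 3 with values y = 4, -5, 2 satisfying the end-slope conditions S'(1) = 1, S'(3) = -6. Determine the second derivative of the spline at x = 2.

Write M_i for S''(x_i). With h_i = 1, 1 and divided differences Δ_i = -9, 7, the continuity of S' gives the tridiagonal system
  1·M_0 + 4·M_1 + 1·M_2 = 6(Δ_1 - Δ_0) = 96
Clamped end conditions give two more equations: 2h_0·M_0 + h_0·M_1 = 6(Δ_0 - S'(1)) = -60 and h_1·M_1 + 2h_1·M_2 = 6(S'(3) - Δ_1) = -78.
Solving the tridiagonal system: M_0 = -115/2, M_1 = 55, M_2 = -133/2.

55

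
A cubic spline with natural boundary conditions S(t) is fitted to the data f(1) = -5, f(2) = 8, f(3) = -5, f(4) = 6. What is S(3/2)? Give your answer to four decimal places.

Write M_i for S''(x_i). With h_i = 1, 1, 1 and divided differences Δ_i = 13, -13, 11, the continuity of S' gives the tridiagonal system
  1·M_0 + 4·M_1 + 1·M_2 = 6(Δ_1 - Δ_0) = -156
  1·M_1 + 4·M_2 + 1·M_3 = 6(Δ_2 - Δ_1) = 144
Natural end conditions: M_0 = M_3 = 0.
Solving: M_0 = 0, M_1 = -256/5, M_2 = 244/5, M_3 = 0.
On [1, 2], S(t) = -5 + 323/15·(t - 1) + 0·(t - 1)² - 128/15·(t - 1)³.
With (t - 1) = 1/2: S(3/2) = 47/10.

4.7000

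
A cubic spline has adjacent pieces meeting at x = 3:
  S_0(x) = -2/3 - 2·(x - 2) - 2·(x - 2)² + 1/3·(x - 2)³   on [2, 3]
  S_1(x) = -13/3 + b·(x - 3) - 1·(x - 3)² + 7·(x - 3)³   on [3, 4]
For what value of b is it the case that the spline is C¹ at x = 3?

S_0'(x) = -2 - 4·(x - 2) + 1·(x - 2)², so S_0'(3) = -5. On the right, S_1'(3) = b, so b = -5.

-5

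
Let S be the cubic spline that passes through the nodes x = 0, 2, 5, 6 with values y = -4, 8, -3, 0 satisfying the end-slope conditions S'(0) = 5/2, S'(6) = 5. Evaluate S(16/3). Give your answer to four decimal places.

Write M_i for S''(x_i). With h_i = 2, 3, 1 and divided differences Δ_i = 6, -11/3, 3, the continuity of S' gives the tridiagonal system
  2·M_0 + 10·M_1 + 3·M_2 = 6(Δ_1 - Δ_0) = -58
  3·M_1 + 8·M_2 + 1·M_3 = 6(Δ_2 - Δ_1) = 40
Clamped end conditions give two more equations: 2h_0·M_0 + h_0·M_1 = 6(Δ_0 - S'(0)) = 21 and h_2·M_2 + 2h_2·M_3 = 6(S'(6) - Δ_2) = 12.
Solving the tridiagonal system: M_0 = 410/39, M_1 = -821/78, M_2 = 341/39, M_3 = 127/78.
On [5, 6], S(x) = -3 - 29/156·(x - 5) + 341/78·(x - 5)² - 185/156·(x - 5)³.
With (x - 5) = 1/3: S(16/3) = -2759/1053.

-2.6201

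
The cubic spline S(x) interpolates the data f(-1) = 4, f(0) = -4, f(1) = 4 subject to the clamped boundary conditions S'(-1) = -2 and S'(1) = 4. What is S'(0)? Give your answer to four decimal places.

Put M_i = S'' at the i-th knot. Here h = (1, 1) and Δ = (-8, 8), so the interior equations h_(i-1)·M_(i-1) + 2(h_(i-1)+h_i)·M_i + h_i·M_(i+1) = 6(Δ_i − Δ_(i-1)) read
  1·M_0 + 4·M_1 + 1·M_2 = 6(Δ_1 - Δ_0) = 96
Clamped end conditions give two more equations: 2h_0·M_0 + h_0·M_1 = 6(Δ_0 - S'(-1)) = -36 and h_1·M_1 + 2h_1·M_2 = 6(S'(1) - Δ_1) = -24.
Solving the tridiagonal system: M_0 = -39, M_1 = 42, M_2 = -33.
On [0, 1], S'(x) = b_1 + 2c_1·x + 3d_1·x² with b_1 = Δ_1 - h_1(2M_1 + M_2)/6 = -1/2, c_1 = M_1/2 = 21, d_1 = (M_2 - M_1)/(6h_1) = -25/2. So S'(0) = -1/2.

-0.5000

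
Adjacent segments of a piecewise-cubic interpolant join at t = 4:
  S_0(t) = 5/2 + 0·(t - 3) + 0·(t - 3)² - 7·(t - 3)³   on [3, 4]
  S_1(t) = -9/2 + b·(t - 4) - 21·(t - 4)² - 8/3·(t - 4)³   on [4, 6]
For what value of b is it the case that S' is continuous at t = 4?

S_0'(t) = 0 + 0·(t - 3) - 21·(t - 3)², so S_0'(4) = -21. On the right, S_1'(4) = b, so b = -21.

-21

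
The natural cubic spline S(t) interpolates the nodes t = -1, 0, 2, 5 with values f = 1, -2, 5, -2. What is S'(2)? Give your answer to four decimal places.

2.8095

Let M_i = S''(x_i). Step sizes h_i = 1, 2, 3; slopes of the chords Δ_i = (y_(i+1) - y_i)/h_i = -3, 7/2, -7/3.
  1·M_0 + 6·M_1 + 2·M_2 = 6(Δ_1 - Δ_0) = 39
  2·M_1 + 10·M_2 + 3·M_3 = 6(Δ_2 - Δ_1) = -35
Natural end conditions: M_0 = M_3 = 0.
Forward elimination and back-substitution give M_0 = 0, M_1 = 115/14, M_2 = -36/7, M_3 = 0.
On [2, 5], S'(t) = b_2 + 2c_2·(t - 2) + 3d_2·(t - 2)² with b_2 = Δ_2 - h_2(2M_2 + M_3)/6 = 59/21, c_2 = M_2/2 = -18/7, d_2 = (M_3 - M_2)/(6h_2) = 2/7. So S'(2) = 59/21.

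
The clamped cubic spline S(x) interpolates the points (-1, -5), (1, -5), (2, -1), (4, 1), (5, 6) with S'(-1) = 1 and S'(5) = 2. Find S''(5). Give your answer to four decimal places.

-13.2688

Let m_i = S''(x_i). Step sizes h_i = 2, 1, 2, 1; slopes of the chords Δ_i = (y_(i+1) - y_i)/h_i = 0, 4, 1, 5.
  2·m_0 + 6·m_1 + 1·m_2 = 6(Δ_1 - Δ_0) = 24
  1·m_1 + 6·m_2 + 2·m_3 = 6(Δ_2 - Δ_1) = -18
  2·m_2 + 6·m_3 + 1·m_4 = 6(Δ_3 - Δ_2) = 24
Clamped end conditions give two more equations: 2h_0·m_0 + h_0·m_1 = 6(Δ_0 - S'(-1)) = -6 and h_3·m_3 + 2h_3·m_4 = 6(S'(5) - Δ_3) = -18.
Solving: m_0 = -911/186, m_1 = 632/93, m_2 = -649/93, m_3 = 794/93, m_4 = -1234/93.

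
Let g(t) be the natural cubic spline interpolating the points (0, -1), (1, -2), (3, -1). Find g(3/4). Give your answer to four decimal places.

-1.8320

Put σ_i = g'' at the i-th knot. Here h = (1, 2) and Δ = (-1, 1/2), so the interior equations h_(i-1)·σ_(i-1) + 2(h_(i-1)+h_i)·σ_i + h_i·σ_(i+1) = 6(Δ_i − Δ_(i-1)) read
  1·σ_0 + 6·σ_1 + 2·σ_2 = 6(Δ_1 - Δ_0) = 9
Natural end conditions: σ_0 = σ_2 = 0.
Solving: σ_0 = 0, σ_1 = 3/2, σ_2 = 0.
On [0, 1], g(t) = -1 - 5/4·t + 0·t² + 1/4·t³.
With t = 3/4: g(3/4) = -469/256.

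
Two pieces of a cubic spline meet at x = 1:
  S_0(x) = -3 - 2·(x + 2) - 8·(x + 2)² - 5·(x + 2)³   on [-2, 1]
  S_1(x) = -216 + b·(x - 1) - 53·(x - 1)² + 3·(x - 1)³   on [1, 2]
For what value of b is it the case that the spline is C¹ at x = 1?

-185

S_0'(x) = -2 - 16·(x + 2) - 15·(x + 2)², so S_0'(1) = -185. On the right, S_1'(1) = b, so b = -185.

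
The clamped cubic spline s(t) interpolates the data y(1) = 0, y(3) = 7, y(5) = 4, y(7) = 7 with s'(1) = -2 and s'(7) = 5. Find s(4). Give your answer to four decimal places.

Put M_i = s'' at the i-th knot. Here h = (2, 2, 2) and Δ = (7/2, -3/2, 3/2), so the interior equations h_(i-1)·M_(i-1) + 2(h_(i-1)+h_i)·M_i + h_i·M_(i+1) = 6(Δ_i − Δ_(i-1)) read
  2·M_0 + 8·M_1 + 2·M_2 = 6(Δ_1 - Δ_0) = -30
  2·M_1 + 8·M_2 + 2·M_3 = 6(Δ_2 - Δ_1) = 18
Clamped end conditions give two more equations: 2h_0·M_0 + h_0·M_1 = 6(Δ_0 - s'(1)) = 33 and h_2·M_2 + 2h_2·M_3 = 6(s'(7) - Δ_2) = 21.
Forward elimination and back-substitution give M_0 = 361/30, M_1 = -227/30, M_2 = 97/30, M_3 = 109/30.
On [3, 5], s(t) = 7 + 37/15·(t - 3) - 227/60·(t - 3)² + 9/10·(t - 3)³.
With (t - 3) = 1: s(4) = 79/12.

6.5833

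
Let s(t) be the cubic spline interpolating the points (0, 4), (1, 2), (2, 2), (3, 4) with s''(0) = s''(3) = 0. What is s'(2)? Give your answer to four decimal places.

1.2000

With σ_i denoting the second derivative at x_i, h_i = 1, 1, 1, and Δ_i = (y_(i+1) − y_i)/h_i = -2, 0, 2:
  1·σ_0 + 4·σ_1 + 1·σ_2 = 6(Δ_1 - Δ_0) = 12
  1·σ_1 + 4·σ_2 + 1·σ_3 = 6(Δ_2 - Δ_1) = 12
Natural end conditions: σ_0 = σ_3 = 0.
Hence σ_0 = 0, σ_1 = 12/5, σ_2 = 12/5, σ_3 = 0.
On [2, 3], s'(t) = b_2 + 2c_2·(t - 2) + 3d_2·(t - 2)² with b_2 = Δ_2 - h_2(2σ_2 + σ_3)/6 = 6/5, c_2 = σ_2/2 = 6/5, d_2 = (σ_3 - σ_2)/(6h_2) = -2/5. So s'(2) = 6/5.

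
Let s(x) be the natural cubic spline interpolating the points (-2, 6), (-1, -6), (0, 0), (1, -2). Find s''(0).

With σ_i denoting the second derivative at x_i, h_i = 1, 1, 1, and Δ_i = (y_(i+1) − y_i)/h_i = -12, 6, -2:
  1·σ_0 + 4·σ_1 + 1·σ_2 = 6(Δ_1 - Δ_0) = 108
  1·σ_1 + 4·σ_2 + 1·σ_3 = 6(Δ_2 - Δ_1) = -48
Natural end conditions: σ_0 = σ_3 = 0.
Hence σ_0 = 0, σ_1 = 32, σ_2 = -20, σ_3 = 0.

-20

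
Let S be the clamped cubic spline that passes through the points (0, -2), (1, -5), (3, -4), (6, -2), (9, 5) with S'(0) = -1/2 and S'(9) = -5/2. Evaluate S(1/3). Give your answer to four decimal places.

Put M_i = S'' at the i-th knot. Here h = (1, 2, 3, 3) and Δ = (-3, 1/2, 2/3, 7/3), so the interior equations h_(i-1)·M_(i-1) + 2(h_(i-1)+h_i)·M_i + h_i·M_(i+1) = 6(Δ_i − Δ_(i-1)) read
  1·M_0 + 6·M_1 + 2·M_2 = 6(Δ_1 - Δ_0) = 21
  2·M_1 + 10·M_2 + 3·M_3 = 6(Δ_2 - Δ_1) = 1
  3·M_2 + 12·M_3 + 3·M_4 = 6(Δ_3 - Δ_2) = 10
Clamped end conditions give two more equations: 2h_0·M_0 + h_0·M_1 = 6(Δ_0 - S'(0)) = -15 and h_3·M_3 + 2h_3·M_4 = 6(S'(9) - Δ_3) = -29.
Hence M_0 = -94/9, M_1 = 53/9, M_2 = -35/18, M_3 = 26/9, M_4 = -113/18.
On [0, 1], S(x) = -2 - 1/2·x - 47/9·x² + 49/18·x³.
With x = 1/3: S(1/3) = -643/243.

-2.6461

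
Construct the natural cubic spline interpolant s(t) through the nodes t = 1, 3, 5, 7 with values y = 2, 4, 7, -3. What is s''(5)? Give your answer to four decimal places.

Let M_i = s''(x_i). Step sizes h_i = 2, 2, 2; slopes of the chords Δ_i = (y_(i+1) - y_i)/h_i = 1, 3/2, -5.
  2·M_0 + 8·M_1 + 2·M_2 = 6(Δ_1 - Δ_0) = 3
  2·M_1 + 8·M_2 + 2·M_3 = 6(Δ_2 - Δ_1) = -39
Natural end conditions: M_0 = M_3 = 0.
Solving: M_0 = 0, M_1 = 17/10, M_2 = -53/10, M_3 = 0.

-5.3000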